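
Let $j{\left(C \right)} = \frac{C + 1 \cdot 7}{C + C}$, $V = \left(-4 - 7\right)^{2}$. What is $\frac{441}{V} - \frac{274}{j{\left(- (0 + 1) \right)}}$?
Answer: $\frac{34477}{363} \approx 94.978$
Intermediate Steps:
$V = 121$ ($V = \left(-11\right)^{2} = 121$)
$j{\left(C \right)} = \frac{7 + C}{2 C}$ ($j{\left(C \right)} = \frac{C + 7}{2 C} = \left(7 + C\right) \frac{1}{2 C} = \frac{7 + C}{2 C}$)
$\frac{441}{V} - \frac{274}{j{\left(- (0 + 1) \right)}} = \frac{441}{121} - \frac{274}{\frac{1}{2} \frac{1}{\left(-1\right) \left(0 + 1\right)} \left(7 - \left(0 + 1\right)\right)} = 441 \cdot \frac{1}{121} - \frac{274}{\frac{1}{2} \frac{1}{\left(-1\right) 1} \left(7 - 1\right)} = \frac{441}{121} - \frac{274}{\frac{1}{2} \frac{1}{-1} \left(7 - 1\right)} = \frac{441}{121} - \frac{274}{\frac{1}{2} \left(-1\right) 6} = \frac{441}{121} - \frac{274}{-3} = \frac{441}{121} - - \frac{274}{3} = \frac{441}{121} + \frac{274}{3} = \frac{34477}{363}$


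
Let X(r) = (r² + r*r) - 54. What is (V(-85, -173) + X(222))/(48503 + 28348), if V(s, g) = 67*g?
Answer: 86923/76851 ≈ 1.1311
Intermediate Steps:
X(r) = -54 + 2*r² (X(r) = (r² + r²) - 54 = 2*r² - 54 = -54 + 2*r²)
(V(-85, -173) + X(222))/(48503 + 28348) = (67*(-173) + (-54 + 2*222²))/(48503 + 28348) = (-11591 + (-54 + 2*49284))/76851 = (-11591 + (-54 + 98568))*(1/76851) = (-11591 + 98514)*(1/76851) = 86923*(1/76851) = 86923/76851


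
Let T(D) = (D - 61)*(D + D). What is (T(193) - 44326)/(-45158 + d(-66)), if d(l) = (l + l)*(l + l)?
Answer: -3313/13867 ≈ -0.23891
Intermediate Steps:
d(l) = 4*l**2 (d(l) = (2*l)*(2*l) = 4*l**2)
T(D) = 2*D*(-61 + D) (T(D) = (-61 + D)*(2*D) = 2*D*(-61 + D))
(T(193) - 44326)/(-45158 + d(-66)) = (2*193*(-61 + 193) - 44326)/(-45158 + 4*(-66)**2) = (2*193*132 - 44326)/(-45158 + 4*4356) = (50952 - 44326)/(-45158 + 17424) = 6626/(-27734) = 6626*(-1/27734) = -3313/13867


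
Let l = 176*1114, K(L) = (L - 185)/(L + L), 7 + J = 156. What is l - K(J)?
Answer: 29213554/149 ≈ 1.9606e+5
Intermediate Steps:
J = 149 (J = -7 + 156 = 149)
K(L) = (-185 + L)/(2*L) (K(L) = (-185 + L)/((2*L)) = (-185 + L)*(1/(2*L)) = (-185 + L)/(2*L))
l = 196064
l - K(J) = 196064 - (-185 + 149)/(2*149) = 196064 - (-36)/(2*149) = 196064 - 1*(-18/149) = 196064 + 18/149 = 29213554/149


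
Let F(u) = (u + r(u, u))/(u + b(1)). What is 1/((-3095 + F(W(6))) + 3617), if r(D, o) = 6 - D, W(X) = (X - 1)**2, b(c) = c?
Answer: 13/6789 ≈ 0.0019149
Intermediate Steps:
W(X) = (-1 + X)**2
F(u) = 6/(1 + u) (F(u) = (u + (6 - u))/(u + 1) = 6/(1 + u))
1/((-3095 + F(W(6))) + 3617) = 1/((-3095 + 6/(1 + (-1 + 6)**2)) + 3617) = 1/((-3095 + 6/(1 + 5**2)) + 3617) = 1/((-3095 + 6/(1 + 25)) + 3617) = 1/((-3095 + 6/26) + 3617) = 1/((-3095 + 6*(1/26)) + 3617) = 1/((-3095 + 3/13) + 3617) = 1/(-40232/13 + 3617) = 1/(6789/13) = 13/6789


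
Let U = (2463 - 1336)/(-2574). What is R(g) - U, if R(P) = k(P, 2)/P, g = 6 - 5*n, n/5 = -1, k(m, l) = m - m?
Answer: 1127/2574 ≈ 0.43784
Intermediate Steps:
k(m, l) = 0
n = -5 (n = 5*(-1) = -5)
g = 31 (g = 6 - 5*(-5) = 6 + 25 = 31)
R(P) = 0 (R(P) = 0/P = 0)
U = -1127/2574 (U = 1127*(-1/2574) = -1127/2574 ≈ -0.43784)
R(g) - U = 0 - 1*(-1127/2574) = 0 + 1127/2574 = 1127/2574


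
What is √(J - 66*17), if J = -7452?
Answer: I*√8574 ≈ 92.596*I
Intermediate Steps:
√(J - 66*17) = √(-7452 - 66*17) = √(-7452 - 1122) = √(-8574) = I*√8574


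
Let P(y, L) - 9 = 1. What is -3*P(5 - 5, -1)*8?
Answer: -240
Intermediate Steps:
P(y, L) = 10 (P(y, L) = 9 + 1 = 10)
-3*P(5 - 5, -1)*8 = -30*8 = -3*80 = -240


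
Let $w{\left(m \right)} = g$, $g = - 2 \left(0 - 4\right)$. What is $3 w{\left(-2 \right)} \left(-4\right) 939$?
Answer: $-90144$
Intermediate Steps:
$g = 8$ ($g = \left(-2\right) \left(-4\right) = 8$)
$w{\left(m \right)} = 8$
$3 w{\left(-2 \right)} \left(-4\right) 939 = 3 \cdot 8 \left(-4\right) 939 = 24 \left(-4\right) 939 = \left(-96\right) 939 = -90144$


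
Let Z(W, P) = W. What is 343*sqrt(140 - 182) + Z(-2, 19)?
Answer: -2 + 343*I*sqrt(42) ≈ -2.0 + 2222.9*I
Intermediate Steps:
343*sqrt(140 - 182) + Z(-2, 19) = 343*sqrt(140 - 182) - 2 = 343*sqrt(-42) - 2 = 343*(I*sqrt(42)) - 2 = 343*I*sqrt(42) - 2 = -2 + 343*I*sqrt(42)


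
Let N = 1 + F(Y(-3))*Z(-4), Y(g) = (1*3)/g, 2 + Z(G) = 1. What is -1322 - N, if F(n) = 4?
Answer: -1319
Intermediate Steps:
Z(G) = -1 (Z(G) = -2 + 1 = -1)
Y(g) = 3/g
N = -3 (N = 1 + 4*(-1) = 1 - 4 = -3)
-1322 - N = -1322 - 1*(-3) = -1322 + 3 = -1319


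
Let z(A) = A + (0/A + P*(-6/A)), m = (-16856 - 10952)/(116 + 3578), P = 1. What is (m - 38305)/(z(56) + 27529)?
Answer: -1981370692/1426580319 ≈ -1.3889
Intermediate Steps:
m = -13904/1847 (m = -27808/3694 = -27808*1/3694 = -13904/1847 ≈ -7.5279)
z(A) = A - 6/A (z(A) = A + (0/A + 1*(-6/A)) = A + (0 - 6/A) = A - 6/A)
(m - 38305)/(z(56) + 27529) = (-13904/1847 - 38305)/((56 - 6/56) + 27529) = -70763239/(1847*((56 - 6*1/56) + 27529)) = -70763239/(1847*((56 - 3/28) + 27529)) = -70763239/(1847*(1565/28 + 27529)) = -70763239/(1847*772377/28) = -70763239/1847*28/772377 = -1981370692/1426580319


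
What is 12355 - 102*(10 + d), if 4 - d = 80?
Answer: 19087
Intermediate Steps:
d = -76 (d = 4 - 1*80 = 4 - 80 = -76)
12355 - 102*(10 + d) = 12355 - 102*(10 - 76) = 12355 - 102*(-66) = 12355 - 1*(-6732) = 12355 + 6732 = 19087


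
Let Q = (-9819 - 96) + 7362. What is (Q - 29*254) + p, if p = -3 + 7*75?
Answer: -9397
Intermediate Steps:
p = 522 (p = -3 + 525 = 522)
Q = -2553 (Q = -9915 + 7362 = -2553)
(Q - 29*254) + p = (-2553 - 29*254) + 522 = (-2553 - 7366) + 522 = -9919 + 522 = -9397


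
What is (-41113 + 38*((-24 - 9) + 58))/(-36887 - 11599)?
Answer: 40163/48486 ≈ 0.82834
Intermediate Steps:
(-41113 + 38*((-24 - 9) + 58))/(-36887 - 11599) = (-41113 + 38*(-33 + 58))/(-48486) = (-41113 + 38*25)*(-1/48486) = (-41113 + 950)*(-1/48486) = -40163*(-1/48486) = 40163/48486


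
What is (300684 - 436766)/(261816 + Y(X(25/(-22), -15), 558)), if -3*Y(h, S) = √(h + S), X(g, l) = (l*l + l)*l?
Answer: -742259269/1428075378 - 68041*I*√2/2856150756 ≈ -0.51976 - 3.369e-5*I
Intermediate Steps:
X(g, l) = l*(l + l²) (X(g, l) = (l² + l)*l = (l + l²)*l = l*(l + l²))
Y(h, S) = -√(S + h)/3 (Y(h, S) = -√(h + S)/3 = -√(S + h)/3)
(300684 - 436766)/(261816 + Y(X(25/(-22), -15), 558)) = (300684 - 436766)/(261816 - √(558 + (-15)²*(1 - 15))/3) = -136082/(261816 - √(558 + 225*(-14))/3) = -136082/(261816 - √(558 - 3150)/3) = -136082/(261816 - 12*I*√2)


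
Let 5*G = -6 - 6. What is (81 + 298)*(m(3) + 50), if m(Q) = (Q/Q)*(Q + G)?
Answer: 95887/5 ≈ 19177.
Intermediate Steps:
G = -12/5 (G = (-6 - 6)/5 = (⅕)*(-12) = -12/5 ≈ -2.4000)
m(Q) = -12/5 + Q (m(Q) = (Q/Q)*(Q - 12/5) = 1*(-12/5 + Q) = -12/5 + Q)
(81 + 298)*(m(3) + 50) = (81 + 298)*((-12/5 + 3) + 50) = 379*(⅗ + 50) = 379*(253/5) = 95887/5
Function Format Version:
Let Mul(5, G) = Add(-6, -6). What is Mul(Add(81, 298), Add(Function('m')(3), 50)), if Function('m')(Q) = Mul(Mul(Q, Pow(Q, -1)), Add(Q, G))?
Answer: Rational(95887, 5) ≈ 19177.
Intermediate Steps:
G = Rational(-12, 5) (G = Mul(Rational(1, 5), Add(-6, -6)) = Mul(Rational(1, 5), -12) = Rational(-12, 5) ≈ -2.4000)
Function('m')(Q) = Add(Rational(-12, 5), Q) (Function('m')(Q) = Mul(Mul(Q, Pow(Q, -1)), Add(Q, Rational(-12, 5))) = Mul(1, Add(Rational(-12, 5), Q)) = Add(Rational(-12, 5), Q))
Mul(Add(81, 298), Add(Function('m')(3), 50)) = Mul(Add(81, 298), Add(Add(Rational(-12, 5), 3), 50)) = Mul(379, Add(Rational(3, 5), 50)) = Mul(379, Rational(253, 5)) = Rational(95887, 5)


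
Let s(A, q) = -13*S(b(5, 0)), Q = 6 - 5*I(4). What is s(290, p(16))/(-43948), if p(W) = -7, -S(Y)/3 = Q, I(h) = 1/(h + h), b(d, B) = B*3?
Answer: -1677/351584 ≈ -0.0047698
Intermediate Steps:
b(d, B) = 3*B
I(h) = 1/(2*h)
Q = 43/8 (Q = 6 - 5/(2*4) = 6 - 5*⅛ = 6 - 5/8 = 43/8 ≈ 5.3750)
S(Y) = -129/8 (S(Y) = -3*43/8 = -129/8)
s(A, q) = 1677/8 (s(A, q) = -13*(-129/8) = 1677/8)
s(290, p(16))/(-43948) = (1677/8)/(-43948) = (1677/8)*(-1/43948) = -1677/351584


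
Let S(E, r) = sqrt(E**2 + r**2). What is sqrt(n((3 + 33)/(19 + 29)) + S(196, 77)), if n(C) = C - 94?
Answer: sqrt(-373 + 28*sqrt(905))/2 ≈ 10.832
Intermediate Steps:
n(C) = -94 + C
sqrt(n((3 + 33)/(19 + 29)) + S(196, 77)) = sqrt((-94 + (3 + 33)/(19 + 29)) + sqrt(196**2 + 77**2)) = sqrt((-94 + 36/48) + sqrt(38416 + 5929)) = sqrt((-94 + 36*(1/48)) + sqrt(44345)) = sqrt((-94 + 3/4) + 7*sqrt(905)) = sqrt(-373/4 + 7*sqrt(905))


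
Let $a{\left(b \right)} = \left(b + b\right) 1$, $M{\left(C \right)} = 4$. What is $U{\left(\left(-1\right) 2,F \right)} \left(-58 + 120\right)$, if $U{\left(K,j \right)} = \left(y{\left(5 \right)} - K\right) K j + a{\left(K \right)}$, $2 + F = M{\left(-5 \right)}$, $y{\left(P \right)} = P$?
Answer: $-1984$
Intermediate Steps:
$F = 2$ ($F = -2 + 4 = 2$)
$a{\left(b \right)} = 2 b$ ($a{\left(b \right)} = 2 b 1 = 2 b$)
$U{\left(K,j \right)} = 2 K + K j \left(5 - K\right)$ ($U{\left(K,j \right)} = \left(5 - K\right) K j + 2 K = K \left(5 - K\right) j + 2 K = K j \left(5 - K\right) + 2 K = 2 K + K j \left(5 - K\right)$)
$U{\left(\left(-1\right) 2,F \right)} \left(-58 + 120\right) = \left(-1\right) 2 \left(2 + 5 \cdot 2 - \left(-1\right) 2 \cdot 2\right) \left(-58 + 120\right) = - 2 \left(2 + 10 - \left(-2\right) 2\right) 62 = - 2 \left(2 + 10 + 4\right) 62 = \left(-2\right) 16 \cdot 62 = \left(-32\right) 62 = -1984$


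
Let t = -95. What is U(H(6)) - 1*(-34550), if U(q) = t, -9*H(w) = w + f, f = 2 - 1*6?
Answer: 34455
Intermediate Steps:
f = -4 (f = 2 - 6 = -4)
H(w) = 4/9 - w/9 (H(w) = -(w - 4)/9 = -(-4 + w)/9 = 4/9 - w/9)
U(q) = -95
U(H(6)) - 1*(-34550) = -95 - 1*(-34550) = -95 + 34550 = 34455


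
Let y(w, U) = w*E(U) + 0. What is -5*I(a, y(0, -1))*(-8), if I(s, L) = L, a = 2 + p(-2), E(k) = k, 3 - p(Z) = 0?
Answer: 0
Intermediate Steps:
p(Z) = 3 (p(Z) = 3 - 1*0 = 3 + 0 = 3)
y(w, U) = U*w (y(w, U) = w*U + 0 = U*w + 0 = U*w)
a = 5 (a = 2 + 3 = 5)
-5*I(a, y(0, -1))*(-8) = -5*(-1*0)*(-8) = -0*(-8) = -5*0 = 0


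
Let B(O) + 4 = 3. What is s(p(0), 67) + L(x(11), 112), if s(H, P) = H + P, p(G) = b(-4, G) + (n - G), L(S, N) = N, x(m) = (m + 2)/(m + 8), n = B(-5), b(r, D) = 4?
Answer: 182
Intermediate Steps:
B(O) = -1 (B(O) = -4 + 3 = -1)
n = -1
x(m) = (2 + m)/(8 + m)
p(G) = 3 - G (p(G) = 4 + (-1 - G) = 3 - G)
s(p(0), 67) + L(x(11), 112) = ((3 - 1*0) + 67) + 112 = ((3 + 0) + 67) + 112 = (3 + 67) + 112 = 70 + 112 = 182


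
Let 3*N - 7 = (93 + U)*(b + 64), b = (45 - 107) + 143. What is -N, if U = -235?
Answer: 6861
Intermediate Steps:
b = 81 (b = -62 + 143 = 81)
N = -6861 (N = 7/3 + ((93 - 235)*(81 + 64))/3 = 7/3 + (-142*145)/3 = 7/3 + (⅓)*(-20590) = 7/3 - 20590/3 = -6861)
-N = -1*(-6861) = 6861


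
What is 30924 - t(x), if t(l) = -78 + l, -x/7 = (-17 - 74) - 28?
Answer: 30169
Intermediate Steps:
x = 833 (x = -7*((-17 - 74) - 28) = -7*(-91 - 28) = -7*(-119) = 833)
30924 - t(x) = 30924 - (-78 + 833) = 30924 - 1*755 = 30924 - 755 = 30169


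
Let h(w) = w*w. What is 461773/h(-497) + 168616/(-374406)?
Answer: 65620456147/46240825827 ≈ 1.4191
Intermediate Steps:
h(w) = w²
461773/h(-497) + 168616/(-374406) = 461773/((-497)²) + 168616/(-374406) = 461773/247009 + 168616*(-1/374406) = 461773*(1/247009) - 84308/187203 = 461773/247009 - 84308/187203 = 65620456147/46240825827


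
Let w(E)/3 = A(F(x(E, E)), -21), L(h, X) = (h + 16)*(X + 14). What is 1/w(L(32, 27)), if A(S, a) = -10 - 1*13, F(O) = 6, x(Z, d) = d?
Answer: -1/69 ≈ -0.014493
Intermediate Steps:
A(S, a) = -23 (A(S, a) = -10 - 13 = -23)
L(h, X) = (14 + X)*(16 + h) (L(h, X) = (16 + h)*(14 + X) = (14 + X)*(16 + h))
w(E) = -69 (w(E) = 3*(-23) = -69)
1/w(L(32, 27)) = 1/(-69) = -1/69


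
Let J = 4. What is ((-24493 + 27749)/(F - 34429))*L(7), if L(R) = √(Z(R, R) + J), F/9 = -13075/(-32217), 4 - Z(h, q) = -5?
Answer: -17483092*√13/184846903 ≈ -0.34102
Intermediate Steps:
Z(h, q) = 9 (Z(h, q) = 4 - 1*(-5) = 4 + 5 = 9)
F = 39225/10739 (F = 9*(-13075/(-32217)) = 9*(-13075*(-1/32217)) = 9*(13075/32217) = 39225/10739 ≈ 3.6526)
L(R) = √13 (L(R) = √(9 + 4) = √13)
((-24493 + 27749)/(F - 34429))*L(7) = ((-24493 + 27749)/(39225/10739 - 34429))*√13 = (3256/(-369693806/10739))*√13 = (3256*(-10739/369693806))*√13 = -17483092*√13/184846903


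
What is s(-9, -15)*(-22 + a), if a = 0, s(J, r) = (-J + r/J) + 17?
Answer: -1826/3 ≈ -608.67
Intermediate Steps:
s(J, r) = 17 - J + r/J (s(J, r) = (-J + r/J) + 17 = 17 - J + r/J)
s(-9, -15)*(-22 + a) = (17 - 1*(-9) - 15/(-9))*(-22 + 0) = (17 + 9 - 15*(-⅑))*(-22) = (17 + 9 + 5/3)*(-22) = (83/3)*(-22) = -1826/3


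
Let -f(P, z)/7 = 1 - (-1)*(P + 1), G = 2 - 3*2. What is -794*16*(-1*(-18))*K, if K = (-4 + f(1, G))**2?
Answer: -142920000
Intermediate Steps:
G = -4 (G = 2 - 1*6 = 2 - 6 = -4)
f(P, z) = -14 - 7*P (f(P, z) = -7*(1 - (-1)*(P + 1)) = -7*(1 - (-1)*(1 + P)) = -7*(1 - (-1 - P)) = -7*(1 + (1 + P)) = -7*(2 + P) = -14 - 7*P)
K = 625 (K = (-4 + (-14 - 7*1))**2 = (-4 + (-14 - 7))**2 = (-4 - 21)**2 = (-25)**2 = 625)
-794*16*(-1*(-18))*K = -794*16*(-1*(-18))*625 = -794*16*18*625 = -228672*625 = -794*180000 = -142920000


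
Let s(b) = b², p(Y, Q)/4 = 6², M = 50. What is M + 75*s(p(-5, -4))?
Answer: 1555250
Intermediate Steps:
p(Y, Q) = 144 (p(Y, Q) = 4*6² = 4*36 = 144)
M + 75*s(p(-5, -4)) = 50 + 75*144² = 50 + 75*20736 = 50 + 1555200 = 1555250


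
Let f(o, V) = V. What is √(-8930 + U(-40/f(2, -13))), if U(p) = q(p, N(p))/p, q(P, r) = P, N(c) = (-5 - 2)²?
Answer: I*√8929 ≈ 94.493*I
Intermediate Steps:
N(c) = 49 (N(c) = (-7)² = 49)
U(p) = 1 (U(p) = p/p = 1)
√(-8930 + U(-40/f(2, -13))) = √(-8930 + 1) = √(-8929) = I*√8929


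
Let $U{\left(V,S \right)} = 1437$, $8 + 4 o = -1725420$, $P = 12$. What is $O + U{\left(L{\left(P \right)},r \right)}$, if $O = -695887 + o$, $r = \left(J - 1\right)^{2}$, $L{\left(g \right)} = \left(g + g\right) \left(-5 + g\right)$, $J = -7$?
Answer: $-1125807$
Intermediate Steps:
$o = -431357$ ($o = -2 + \frac{1}{4} \left(-1725420\right) = -2 - 431355 = -431357$)
$L{\left(g \right)} = 2 g \left(-5 + g\right)$
$r = 64$ ($r = \left(-7 - 1\right)^{2} = \left(-8\right)^{2} = 64$)
$O = -1127244$ ($O = -695887 - 431357 = -1127244$)
$O + U{\left(L{\left(P \right)},r \right)} = -1127244 + 1437 = -1125807$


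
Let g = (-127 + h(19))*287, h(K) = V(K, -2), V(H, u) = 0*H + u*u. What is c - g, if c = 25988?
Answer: 61289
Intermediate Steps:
V(H, u) = u² (V(H, u) = 0 + u² = u²)
h(K) = 4 (h(K) = (-2)² = 4)
g = -35301 (g = (-127 + 4)*287 = -123*287 = -35301)
c - g = 25988 - 1*(-35301) = 25988 + 35301 = 61289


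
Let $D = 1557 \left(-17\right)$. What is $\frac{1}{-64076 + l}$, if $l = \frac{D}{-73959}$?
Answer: $- \frac{24653}{1579656805} \approx -1.5607 \cdot 10^{-5}$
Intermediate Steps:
$D = -26469$
$l = \frac{8823}{24653}$ ($l = - \frac{26469}{-73959} = \left(-26469\right) \left(- \frac{1}{73959}\right) = \frac{8823}{24653} \approx 0.35789$)
$\frac{1}{-64076 + l} = \frac{1}{-64076 + \frac{8823}{24653}} = \frac{1}{- \frac{1579656805}{24653}} = - \frac{24653}{1579656805}$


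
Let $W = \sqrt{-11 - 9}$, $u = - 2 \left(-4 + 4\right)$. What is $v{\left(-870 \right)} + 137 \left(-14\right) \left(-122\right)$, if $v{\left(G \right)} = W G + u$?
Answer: $233996 - 1740 i \sqrt{5} \approx 2.34 \cdot 10^{5} - 3890.8 i$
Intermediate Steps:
$u = 0$ ($u = \left(-2\right) 0 = 0$)
$W = 2 i \sqrt{5}$ ($W = \sqrt{-20} = 2 i \sqrt{5} \approx 4.4721 i$)
$v{\left(G \right)} = 2 i G \sqrt{5}$ ($v{\left(G \right)} = 2 i \sqrt{5} G + 0 = 2 i G \sqrt{5} + 0 = 2 i G \sqrt{5}$)
$v{\left(-870 \right)} + 137 \left(-14\right) \left(-122\right) = 2 i \left(-870\right) \sqrt{5} + 137 \left(-14\right) \left(-122\right) = - 1740 i \sqrt{5} - -233996 = - 1740 i \sqrt{5} + 233996 = 233996 - 1740 i \sqrt{5}$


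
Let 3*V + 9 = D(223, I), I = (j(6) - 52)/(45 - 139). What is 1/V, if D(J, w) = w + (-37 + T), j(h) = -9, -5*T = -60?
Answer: -94/1045 ≈ -0.089952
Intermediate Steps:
T = 12 (T = -⅕*(-60) = 12)
I = 61/94 (I = (-9 - 52)/(45 - 139) = -61/(-94) = -61*(-1/94) = 61/94 ≈ 0.64894)
D(J, w) = -25 + w (D(J, w) = w + (-37 + 12) = w - 25 = -25 + w)
V = -1045/94 (V = -3 + (-25 + 61/94)/3 = -3 + (⅓)*(-2289/94) = -3 - 763/94 = -1045/94 ≈ -11.117)
1/V = 1/(-1045/94) = -94/1045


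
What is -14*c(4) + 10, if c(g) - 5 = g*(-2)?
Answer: 52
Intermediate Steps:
c(g) = 5 - 2*g (c(g) = 5 + g*(-2) = 5 - 2*g)
-14*c(4) + 10 = -14*(5 - 2*4) + 10 = -14*(5 - 8) + 10 = -14*(-3) + 10 = 42 + 10 = 52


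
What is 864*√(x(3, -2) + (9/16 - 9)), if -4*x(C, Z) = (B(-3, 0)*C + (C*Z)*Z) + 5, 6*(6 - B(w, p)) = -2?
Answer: 648*I*√31 ≈ 3607.9*I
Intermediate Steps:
B(w, p) = 19/3 (B(w, p) = 6 - ⅙*(-2) = 6 + ⅓ = 19/3)
x(C, Z) = -5/4 - 19*C/12 - C*Z²/4 (x(C, Z) = -((19*C/3 + (C*Z)*Z) + 5)/4 = -((19*C/3 + C*Z²) + 5)/4 = -(5 + 19*C/3 + C*Z²)/4 = -5/4 - 19*C/12 - C*Z²/4)
864*√(x(3, -2) + (9/16 - 9)) = 864*√((-5/4 - 19/12*3 - ¼*3*(-2)²) + (9/16 - 9)) = 864*√((-5/4 - 19/4 - ¼*3*4) + (9*(1/16) - 9)) = 864*√((-5/4 - 19/4 - 3) + (9/16 - 9)) = 864*√(-9 - 135/16) = 864*√(-279/16) = 864*(3*I*√31/4) = 648*I*√31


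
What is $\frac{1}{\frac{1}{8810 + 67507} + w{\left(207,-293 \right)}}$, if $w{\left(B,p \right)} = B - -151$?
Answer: $\frac{76317}{27321487} \approx 0.0027933$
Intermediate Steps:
$w{\left(B,p \right)} = 151 + B$ ($w{\left(B,p \right)} = B + 151 = 151 + B$)
$\frac{1}{\frac{1}{8810 + 67507} + w{\left(207,-293 \right)}} = \frac{1}{\frac{1}{8810 + 67507} + \left(151 + 207\right)} = \frac{1}{\frac{1}{76317} + 358} = \frac{1}{\frac{27321487}{76317}} = \frac{76317}{27321487}$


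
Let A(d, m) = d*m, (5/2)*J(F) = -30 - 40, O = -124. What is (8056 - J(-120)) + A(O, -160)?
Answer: 27924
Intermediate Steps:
J(F) = -28 (J(F) = 2*(-30 - 40)/5 = (⅖)*(-70) = -28)
(8056 - J(-120)) + A(O, -160) = (8056 - 1*(-28)) - 124*(-160) = (8056 + 28) + 19840 = 8084 + 19840 = 27924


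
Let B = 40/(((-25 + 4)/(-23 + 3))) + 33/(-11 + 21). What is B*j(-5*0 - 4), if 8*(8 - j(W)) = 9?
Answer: 95623/336 ≈ 284.59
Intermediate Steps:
j(W) = 55/8 (j(W) = 8 - ⅛*9 = 8 - 9/8 = 55/8)
B = 8693/210 (B = 40/((-21/(-20))) + 33/10 = 40/((-21*(-1/20))) + 33*(⅒) = 40/(21/20) + 33/10 = 40*(20/21) + 33/10 = 800/21 + 33/10 = 8693/210 ≈ 41.395)
B*j(-5*0 - 4) = (8693/210)*(55/8) = 95623/336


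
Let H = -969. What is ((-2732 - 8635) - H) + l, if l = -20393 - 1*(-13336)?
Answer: -17455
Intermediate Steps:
l = -7057 (l = -20393 + 13336 = -7057)
((-2732 - 8635) - H) + l = ((-2732 - 8635) - 1*(-969)) - 7057 = (-11367 + 969) - 7057 = -10398 - 7057 = -17455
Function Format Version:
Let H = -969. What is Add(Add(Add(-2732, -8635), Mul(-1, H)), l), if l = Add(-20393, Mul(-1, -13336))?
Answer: -17455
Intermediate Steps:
l = -7057 (l = Add(-20393, 13336) = -7057)
Add(Add(Add(-2732, -8635), Mul(-1, H)), l) = Add(Add(Add(-2732, -8635), Mul(-1, -969)), -7057) = Add(Add(-11367, 969), -7057) = Add(-10398, -7057) = -17455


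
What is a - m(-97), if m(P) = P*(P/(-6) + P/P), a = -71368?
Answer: -418217/6 ≈ -69703.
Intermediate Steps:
m(P) = P*(1 - P/6) (m(P) = P*(P*(-⅙) + 1) = P*(-P/6 + 1) = P*(1 - P/6))
a - m(-97) = -71368 - (-97)*(6 - 1*(-97))/6 = -71368 - (-97)*(6 + 97)/6 = -71368 - (-97)*103/6 = -71368 - 1*(-9991/6) = -71368 + 9991/6 = -418217/6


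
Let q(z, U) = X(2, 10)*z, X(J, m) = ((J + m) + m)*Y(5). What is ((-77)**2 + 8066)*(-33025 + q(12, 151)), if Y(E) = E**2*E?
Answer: -349875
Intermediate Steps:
Y(E) = E**3
X(J, m) = 125*J + 250*m (X(J, m) = ((J + m) + m)*5**3 = (J + 2*m)*125 = 125*J + 250*m)
q(z, U) = 2750*z (q(z, U) = (125*2 + 250*10)*z = (250 + 2500)*z = 2750*z)
((-77)**2 + 8066)*(-33025 + q(12, 151)) = ((-77)**2 + 8066)*(-33025 + 2750*12) = (5929 + 8066)*(-33025 + 33000) = 13995*(-25) = -349875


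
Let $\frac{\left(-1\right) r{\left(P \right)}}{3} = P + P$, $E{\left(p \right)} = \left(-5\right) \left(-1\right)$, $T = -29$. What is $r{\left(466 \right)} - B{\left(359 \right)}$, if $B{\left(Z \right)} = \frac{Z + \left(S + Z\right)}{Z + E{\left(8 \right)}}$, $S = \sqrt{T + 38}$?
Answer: $- \frac{145495}{52} \approx -2798.0$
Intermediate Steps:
$E{\left(p \right)} = 5$
$S = 3$ ($S = \sqrt{-29 + 38} = \sqrt{9} = 3$)
$B{\left(Z \right)} = \frac{3 + 2 Z}{5 + Z}$ ($B{\left(Z \right)} = \frac{Z + \left(3 + Z\right)}{Z + 5} = \frac{3 + 2 Z}{5 + Z}$)
$r{\left(P \right)} = - 6 P$ ($r{\left(P \right)} = - 3 \left(P + P\right) = - 3 \cdot 2 P = - 6 P$)
$r{\left(466 \right)} - B{\left(359 \right)} = \left(-6\right) 466 - \frac{3 + 2 \cdot 359}{5 + 359} = -2796 - \frac{3 + 718}{364} = -2796 - \frac{1}{364} \cdot 721 = -2796 - \frac{103}{52} = - \frac{145495}{52}$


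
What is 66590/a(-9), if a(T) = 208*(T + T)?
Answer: -33295/1872 ≈ -17.786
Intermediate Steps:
a(T) = 416*T (a(T) = 208*(2*T) = 416*T)
66590/a(-9) = 66590/((416*(-9))) = 66590/(-3744) = 66590*(-1/3744) = -33295/1872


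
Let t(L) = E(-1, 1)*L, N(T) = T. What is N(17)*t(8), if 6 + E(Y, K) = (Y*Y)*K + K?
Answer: -544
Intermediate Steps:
E(Y, K) = -6 + K + K*Y² (E(Y, K) = -6 + ((Y*Y)*K + K) = -6 + (Y²*K + K) = -6 + (K*Y² + K) = -6 + (K + K*Y²) = -6 + K + K*Y²)
t(L) = -4*L (t(L) = (-6 + 1 + 1*(-1)²)*L = (-6 + 1 + 1*1)*L = (-6 + 1 + 1)*L = -4*L)
N(17)*t(8) = 17*(-4*8) = 17*(-32) = -544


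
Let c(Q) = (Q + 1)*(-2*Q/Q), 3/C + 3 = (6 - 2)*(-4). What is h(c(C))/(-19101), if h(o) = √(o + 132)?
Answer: -2*√11761/362919 ≈ -0.00059764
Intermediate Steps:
C = -3/19 (C = 3/(-3 + (6 - 2)*(-4)) = 3/(-3 + 4*(-4)) = 3/(-3 - 16) = 3/(-19) = 3*(-1/19) = -3/19 ≈ -0.15789)
c(Q) = -2 - 2*Q (c(Q) = (1 + Q)*(-2*1) = (1 + Q)*(-2) = -2 - 2*Q)
h(o) = √(132 + o)
h(c(C))/(-19101) = √(132 + (-2 - 2*(-3/19)))/(-19101) = √(132 + (-2 + 6/19))*(-1/19101) = √(132 - 32/19)*(-1/19101) = √(2476/19)*(-1/19101) = (2*√11761/19)*(-1/19101) = -2*√11761/362919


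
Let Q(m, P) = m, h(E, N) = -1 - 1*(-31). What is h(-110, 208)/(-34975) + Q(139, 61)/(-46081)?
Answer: -1248791/322336595 ≈ -0.0038742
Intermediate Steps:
h(E, N) = 30 (h(E, N) = -1 + 31 = 30)
h(-110, 208)/(-34975) + Q(139, 61)/(-46081) = 30/(-34975) + 139/(-46081) = 30*(-1/34975) + 139*(-1/46081) = -6/6995 - 139/46081 = -1248791/322336595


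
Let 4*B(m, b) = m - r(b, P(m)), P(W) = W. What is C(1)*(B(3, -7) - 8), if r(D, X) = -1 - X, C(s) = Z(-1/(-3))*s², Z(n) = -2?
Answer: 25/2 ≈ 12.500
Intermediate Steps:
C(s) = -2*s²
B(m, b) = ¼ + m/2 (B(m, b) = (m - (-1 - m))/4 = (m + (1 + m))/4 = (1 + 2*m)/4 = ¼ + m/2)
C(1)*(B(3, -7) - 8) = (-2*1²)*((¼ + (½)*3) - 8) = (-2*1)*((¼ + 3/2) - 8) = -2*(7/4 - 8) = -2*(-25/4) = 25/2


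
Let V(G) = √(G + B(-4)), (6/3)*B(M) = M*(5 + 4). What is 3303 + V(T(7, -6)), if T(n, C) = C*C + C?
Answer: 3303 + 2*√3 ≈ 3306.5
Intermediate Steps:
T(n, C) = C + C² (T(n, C) = C² + C = C + C²)
B(M) = 9*M/2 (B(M) = (M*(5 + 4))/2 = (M*9)/2 = (9*M)/2 = 9*M/2)
V(G) = √(-18 + G) (V(G) = √(G + (9/2)*(-4)) = √(G - 18) = √(-18 + G))
3303 + V(T(7, -6)) = 3303 + √(-18 - 6*(1 - 6)) = 3303 + √(-18 - 6*(-5)) = 3303 + √(-18 + 30) = 3303 + √12 = 3303 + 2*√3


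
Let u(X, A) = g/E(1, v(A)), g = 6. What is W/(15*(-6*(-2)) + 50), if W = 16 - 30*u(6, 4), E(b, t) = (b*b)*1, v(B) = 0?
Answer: -82/115 ≈ -0.71304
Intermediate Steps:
E(b, t) = b² (E(b, t) = b²*1 = b²)
u(X, A) = 6 (u(X, A) = 6/(1²) = 6/1 = 6*1 = 6)
W = -164 (W = 16 - 30*6 = 16 - 180 = -164)
W/(15*(-6*(-2)) + 50) = -164/(15*(-6*(-2)) + 50) = -164/(15*12 + 50) = -164/(180 + 50) = -164/230 = -164*1/230 = -82/115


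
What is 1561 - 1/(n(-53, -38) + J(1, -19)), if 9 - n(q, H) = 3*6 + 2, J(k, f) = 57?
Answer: 71805/46 ≈ 1561.0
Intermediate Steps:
n(q, H) = -11 (n(q, H) = 9 - (3*6 + 2) = 9 - (18 + 2) = 9 - 1*20 = 9 - 20 = -11)
1561 - 1/(n(-53, -38) + J(1, -19)) = 1561 - 1/(-11 + 57) = 1561 - 1/46 = 71805/46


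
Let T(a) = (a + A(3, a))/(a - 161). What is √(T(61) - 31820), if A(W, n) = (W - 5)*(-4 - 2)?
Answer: I*√3182073/10 ≈ 178.38*I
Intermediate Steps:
A(W, n) = 30 - 6*W (A(W, n) = (-5 + W)*(-6) = 30 - 6*W)
T(a) = (12 + a)/(-161 + a) (T(a) = (a + (30 - 6*3))/(a - 161) = (a + (30 - 18))/(-161 + a) = (a + 12)/(-161 + a) = (12 + a)/(-161 + a))
√(T(61) - 31820) = √((12 + 61)/(-161 + 61) - 31820) = √(73/(-100) - 31820) = √(-1/100*73 - 31820) = √(-73/100 - 31820) = √(-3182073/100) = I*√3182073/10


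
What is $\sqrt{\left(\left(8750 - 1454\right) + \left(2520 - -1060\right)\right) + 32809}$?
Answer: $\sqrt{43685} \approx 209.01$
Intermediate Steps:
$\sqrt{\left(\left(8750 - 1454\right) + \left(2520 - -1060\right)\right) + 32809} = \sqrt{\left(7296 + \left(2520 + 1060\right)\right) + 32809} = \sqrt{\left(7296 + 3580\right) + 32809} = \sqrt{10876 + 32809} = \sqrt{43685}$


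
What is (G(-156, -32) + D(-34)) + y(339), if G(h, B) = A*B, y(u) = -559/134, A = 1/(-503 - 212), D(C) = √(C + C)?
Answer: -395397/95810 + 2*I*√17 ≈ -4.1269 + 8.2462*I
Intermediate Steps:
D(C) = √2*√C (D(C) = √(2*C) = √2*√C)
A = -1/715 (A = 1/(-715) = -1/715 ≈ -0.0013986)
y(u) = -559/134 (y(u) = -559*1/134 = -559/134)
G(h, B) = -B/715
(G(-156, -32) + D(-34)) + y(339) = (-1/715*(-32) + √2*√(-34)) - 559/134 = (32/715 + √2*(I*√34)) - 559/134 = (32/715 + 2*I*√17) - 559/134 = -395397/95810 + 2*I*√17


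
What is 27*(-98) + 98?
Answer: -2548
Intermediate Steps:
27*(-98) + 98 = -2646 + 98 = -2548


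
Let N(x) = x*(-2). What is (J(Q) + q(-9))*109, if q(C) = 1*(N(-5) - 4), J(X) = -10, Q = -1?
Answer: -436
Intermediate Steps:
N(x) = -2*x
q(C) = 6 (q(C) = 1*(-2*(-5) - 4) = 1*(10 - 4) = 1*6 = 6)
(J(Q) + q(-9))*109 = (-10 + 6)*109 = -4*109 = -436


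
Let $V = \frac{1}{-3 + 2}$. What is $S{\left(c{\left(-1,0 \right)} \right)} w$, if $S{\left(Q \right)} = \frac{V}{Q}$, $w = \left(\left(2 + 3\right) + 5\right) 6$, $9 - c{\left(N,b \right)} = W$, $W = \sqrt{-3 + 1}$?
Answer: $- \frac{540}{83} - \frac{60 i \sqrt{2}}{83} \approx -6.506 - 1.0223 i$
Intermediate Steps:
$W = i \sqrt{2}$ ($W = \sqrt{-2} = i \sqrt{2} \approx 1.4142 i$)
$c{\left(N,b \right)} = 9 - i \sqrt{2}$
$V = -1$ ($V = \frac{1}{-1} = -1$)
$w = 60$ ($w = \left(5 + 5\right) 6 = 10 \cdot 6 = 60$)
$S{\left(Q \right)} = - \frac{1}{Q}$
$S{\left(c{\left(-1,0 \right)} \right)} w = - \frac{1}{9 - i \sqrt{2}} \cdot 60 = - \frac{60}{9 - i \sqrt{2}}$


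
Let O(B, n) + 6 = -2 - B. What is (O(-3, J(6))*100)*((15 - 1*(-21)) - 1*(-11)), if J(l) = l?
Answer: -23500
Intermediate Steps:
O(B, n) = -8 - B (O(B, n) = -6 + (-2 - B) = -8 - B)
(O(-3, J(6))*100)*((15 - 1*(-21)) - 1*(-11)) = ((-8 - 1*(-3))*100)*((15 - 1*(-21)) - 1*(-11)) = ((-8 + 3)*100)*((15 + 21) + 11) = (-5*100)*(36 + 11) = -500*47 = -23500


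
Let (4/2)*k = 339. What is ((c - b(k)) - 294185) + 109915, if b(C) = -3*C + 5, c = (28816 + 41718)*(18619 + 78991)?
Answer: 13769279947/2 ≈ 6.8846e+9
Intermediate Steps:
k = 339/2 (k = (½)*339 = 339/2 ≈ 169.50)
c = 6884823740 (c = 70534*97610 = 6884823740)
b(C) = 5 - 3*C
((c - b(k)) - 294185) + 109915 = ((6884823740 - (5 - 3*339/2)) - 294185) + 109915 = ((6884823740 - (5 - 1017/2)) - 294185) + 109915 = ((6884823740 - 1*(-1007/2)) - 294185) + 109915 = ((6884823740 + 1007/2) - 294185) + 109915 = (13769648487/2 - 294185) + 109915 = 13769060117/2 + 109915 = 13769279947/2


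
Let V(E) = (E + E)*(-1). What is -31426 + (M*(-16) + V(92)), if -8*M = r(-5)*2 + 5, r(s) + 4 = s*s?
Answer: -31516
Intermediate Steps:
V(E) = -2*E (V(E) = (2*E)*(-1) = -2*E)
r(s) = -4 + s**2 (r(s) = -4 + s*s = -4 + s**2)
M = -47/8 (M = -((-4 + (-5)**2)*2 + 5)/8 = -((-4 + 25)*2 + 5)/8 = -(21*2 + 5)/8 = -(42 + 5)/8 = -1/8*47 = -47/8 ≈ -5.8750)
-31426 + (M*(-16) + V(92)) = -31426 + (-47/8*(-16) - 2*92) = -31426 + (94 - 184) = -31426 - 90 = -31516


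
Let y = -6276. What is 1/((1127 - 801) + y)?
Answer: -1/5950 ≈ -0.00016807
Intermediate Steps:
1/((1127 - 801) + y) = 1/((1127 - 801) - 6276) = 1/(326 - 6276) = 1/(-5950) = -1/5950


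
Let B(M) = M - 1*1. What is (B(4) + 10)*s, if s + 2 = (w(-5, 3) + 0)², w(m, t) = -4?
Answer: 182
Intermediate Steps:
B(M) = -1 + M (B(M) = M - 1 = -1 + M)
s = 14 (s = -2 + (-4 + 0)² = -2 + (-4)² = -2 + 16 = 14)
(B(4) + 10)*s = ((-1 + 4) + 10)*14 = (3 + 10)*14 = 13*14 = 182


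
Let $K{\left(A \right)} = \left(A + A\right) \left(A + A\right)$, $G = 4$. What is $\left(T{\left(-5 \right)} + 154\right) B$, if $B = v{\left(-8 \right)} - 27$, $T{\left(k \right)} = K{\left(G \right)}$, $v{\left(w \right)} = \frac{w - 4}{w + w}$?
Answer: $- \frac{11445}{2} \approx -5722.5$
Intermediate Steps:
$v{\left(w \right)} = \frac{-4 + w}{2 w}$
$K{\left(A \right)} = 4 A^{2}$ ($K{\left(A \right)} = 2 A 2 A = 4 A^{2}$)
$T{\left(k \right)} = 64$ ($T{\left(k \right)} = 4 \cdot 4^{2} = 4 \cdot 16 = 64$)
$B = - \frac{105}{4}$ ($B = \frac{-4 - 8}{2 \left(-8\right)} - 27 = \frac{1}{2} \left(- \frac{1}{8}\right) \left(-12\right) - 27 = \frac{3}{4} - 27 = - \frac{105}{4} \approx -26.25$)
$\left(T{\left(-5 \right)} + 154\right) B = \left(64 + 154\right) \left(- \frac{105}{4}\right) = 218 \left(- \frac{105}{4}\right) = - \frac{11445}{2}$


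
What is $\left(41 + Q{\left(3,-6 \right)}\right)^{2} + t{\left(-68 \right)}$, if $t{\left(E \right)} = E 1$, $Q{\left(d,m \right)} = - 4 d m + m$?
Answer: $11381$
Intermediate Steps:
$Q{\left(d,m \right)} = m - 4 d m$ ($Q{\left(d,m \right)} = - 4 d m + m = m - 4 d m$)
$t{\left(E \right)} = E$
$\left(41 + Q{\left(3,-6 \right)}\right)^{2} + t{\left(-68 \right)} = \left(41 - 6 \left(1 - 12\right)\right)^{2} - 68 = \left(41 - -66\right)^{2} - 68 = \left(41 + 66\right)^{2} - 68 = 107^{2} - 68 = 11449 - 68 = 11381$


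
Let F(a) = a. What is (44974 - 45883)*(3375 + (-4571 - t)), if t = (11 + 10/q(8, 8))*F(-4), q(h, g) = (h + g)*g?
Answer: 16750143/16 ≈ 1.0469e+6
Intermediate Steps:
q(h, g) = g*(g + h) (q(h, g) = (g + h)*g = g*(g + h))
t = -709/16 (t = (11 + 10/((8*(8 + 8))))*(-4) = (11 + 10/((8*16)))*(-4) = (11 + 10/128)*(-4) = (11 + 10*(1/128))*(-4) = (11 + 5/64)*(-4) = (709/64)*(-4) = -709/16 ≈ -44.313)
(44974 - 45883)*(3375 + (-4571 - t)) = (44974 - 45883)*(3375 + (-4571 - 1*(-709/16))) = -909*(3375 + (-4571 + 709/16)) = -909*(3375 - 72427/16) = -909*(-18427/16) = 16750143/16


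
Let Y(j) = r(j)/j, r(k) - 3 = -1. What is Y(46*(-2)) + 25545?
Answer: 1175069/46 ≈ 25545.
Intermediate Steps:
r(k) = 2 (r(k) = 3 - 1 = 2)
Y(j) = 2/j
Y(46*(-2)) + 25545 = 2/((46*(-2))) + 25545 = 2/(-92) + 25545 = 2*(-1/92) + 25545 = -1/46 + 25545 = 1175069/46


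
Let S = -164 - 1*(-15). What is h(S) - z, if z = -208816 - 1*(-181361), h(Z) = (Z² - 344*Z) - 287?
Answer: 100625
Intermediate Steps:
S = -149 (S = -164 + 15 = -149)
h(Z) = -287 + Z² - 344*Z
z = -27455 (z = -208816 + 181361 = -27455)
h(S) - z = (-287 + (-149)² - 344*(-149)) - 1*(-27455) = (-287 + 22201 + 51256) + 27455 = 73170 + 27455 = 100625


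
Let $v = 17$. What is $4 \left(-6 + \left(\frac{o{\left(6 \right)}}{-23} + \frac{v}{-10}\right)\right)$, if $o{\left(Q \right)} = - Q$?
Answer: $- \frac{3422}{115} \approx -29.757$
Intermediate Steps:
$4 \left(-6 + \left(\frac{o{\left(6 \right)}}{-23} + \frac{v}{-10}\right)\right) = 4 \left(-6 + \left(\frac{\left(-1\right) 6}{-23} + \frac{17}{-10}\right)\right) = 4 \left(-6 + \left(\left(-6\right) \left(- \frac{1}{23}\right) + 17 \left(- \frac{1}{10}\right)\right)\right) = 4 \left(-6 + \left(\frac{6}{23} - \frac{17}{10}\right)\right) = 4 \left(-6 - \frac{331}{230}\right) = 4 \left(- \frac{1711}{230}\right) = - \frac{3422}{115}$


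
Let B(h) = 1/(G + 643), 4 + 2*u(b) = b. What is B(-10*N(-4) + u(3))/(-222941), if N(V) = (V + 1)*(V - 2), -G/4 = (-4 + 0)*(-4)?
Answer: -1/129082839 ≈ -7.7470e-9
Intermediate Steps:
G = -64 (G = -4*(-4 + 0)*(-4) = -(-16)*(-4) = -4*16 = -64)
N(V) = (1 + V)*(-2 + V)
u(b) = -2 + b/2
B(h) = 1/579 (B(h) = 1/(-64 + 643) = 1/579)
B(-10*N(-4) + u(3))/(-222941) = (1/579)/(-222941) = (1/579)*(-1/222941) = -1/129082839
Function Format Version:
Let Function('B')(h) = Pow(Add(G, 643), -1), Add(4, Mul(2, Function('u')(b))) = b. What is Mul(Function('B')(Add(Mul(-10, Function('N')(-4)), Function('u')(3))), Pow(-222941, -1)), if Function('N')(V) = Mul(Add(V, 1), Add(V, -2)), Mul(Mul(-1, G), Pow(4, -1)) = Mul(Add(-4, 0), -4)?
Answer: Rational(-1, 129082839) ≈ -7.7470e-9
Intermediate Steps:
G = -64 (G = Mul(-4, Mul(Add(-4, 0), -4)) = Mul(-4, Mul(-4, -4)) = Mul(-4, 16) = -64)
Function('N')(V) = Mul(Add(1, V), Add(-2, V))
Function('u')(b) = Add(-2, Mul(Rational(1, 2), b))
Function('B')(h) = Rational(1, 579) (Function('B')(h) = Pow(Add(-64, 643), -1) = Pow(579, -1) = Rational(1, 579))
Mul(Function('B')(Add(Mul(-10, Function('N')(-4)), Function('u')(3))), Pow(-222941, -1)) = Mul(Rational(1, 579), Pow(-222941, -1)) = Mul(Rational(1, 579), Rational(-1, 222941)) = Rational(-1, 129082839)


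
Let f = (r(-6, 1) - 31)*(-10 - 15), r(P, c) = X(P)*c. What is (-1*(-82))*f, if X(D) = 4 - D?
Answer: 43050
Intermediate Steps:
r(P, c) = c*(4 - P) (r(P, c) = (4 - P)*c = c*(4 - P))
f = 525 (f = (1*(4 - 1*(-6)) - 31)*(-10 - 15) = (1*(4 + 6) - 31)*(-25) = (1*10 - 31)*(-25) = (10 - 31)*(-25) = -21*(-25) = 525)
(-1*(-82))*f = -1*(-82)*525 = 82*525 = 43050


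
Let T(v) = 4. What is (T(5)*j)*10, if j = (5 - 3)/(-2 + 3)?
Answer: 80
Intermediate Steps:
j = 2 (j = 2/1 = 2*1 = 2)
(T(5)*j)*10 = (4*2)*10 = 8*10 = 80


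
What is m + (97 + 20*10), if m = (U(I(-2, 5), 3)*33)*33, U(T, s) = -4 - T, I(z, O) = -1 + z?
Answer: -792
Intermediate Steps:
m = -1089 (m = ((-4 - (-1 - 2))*33)*33 = ((-4 - 1*(-3))*33)*33 = ((-4 + 3)*33)*33 = -1*33*33 = -33*33 = -1089)
m + (97 + 20*10) = -1089 + (97 + 20*10) = -1089 + (97 + 200) = -1089 + 297 = -792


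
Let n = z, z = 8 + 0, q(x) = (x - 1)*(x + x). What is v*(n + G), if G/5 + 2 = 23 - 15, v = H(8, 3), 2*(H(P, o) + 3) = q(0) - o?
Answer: -171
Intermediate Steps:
q(x) = 2*x*(-1 + x) (q(x) = (-1 + x)*(2*x) = 2*x*(-1 + x))
z = 8
n = 8
H(P, o) = -3 - o/2 (H(P, o) = -3 + (2*0*(-1 + 0) - o)/2 = -3 + (2*0*(-1) - o)/2 = -3 + (0 - o)/2 = -3 + (-o)/2 = -3 - o/2)
v = -9/2 (v = -3 - ½*3 = -3 - 3/2 = -9/2 ≈ -4.5000)
G = 30 (G = -10 + 5*(23 - 15) = -10 + 5*8 = -10 + 40 = 30)
v*(n + G) = -9*(8 + 30)/2 = -9/2*38 = -171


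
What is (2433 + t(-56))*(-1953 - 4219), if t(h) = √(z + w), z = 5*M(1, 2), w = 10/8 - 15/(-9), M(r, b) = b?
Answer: -15016476 - 3086*√465/3 ≈ -1.5039e+7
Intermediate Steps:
w = 35/12 (w = 10*(⅛) - 15*(-⅑) = 5/4 + 5/3 = 35/12 ≈ 2.9167)
z = 10 (z = 5*2 = 10)
t(h) = √465/6 (t(h) = √(10 + 35/12) = √(155/12) = √465/6)
(2433 + t(-56))*(-1953 - 4219) = (2433 + √465/6)*(-1953 - 4219) = (2433 + √465/6)*(-6172) = -15016476 - 3086*√465/3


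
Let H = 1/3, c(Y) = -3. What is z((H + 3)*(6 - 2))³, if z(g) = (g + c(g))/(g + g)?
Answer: 29791/512000 ≈ 0.058186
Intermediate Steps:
H = ⅓ (H = 1*(⅓) = ⅓ ≈ 0.33333)
z(g) = (-3 + g)/(2*g) (z(g) = (g - 3)/(g + g) = (-3 + g)/((2*g)) = (-3 + g)*(1/(2*g)) = (-3 + g)/(2*g))
z((H + 3)*(6 - 2))³ = ((-3 + (⅓ + 3)*(6 - 2))/(2*(((⅓ + 3)*(6 - 2)))))³ = ((-3 + (10/3)*4)/(2*(((10/3)*4))))³ = ((-3 + 40/3)/(2*(40/3)))³ = ((½)*(3/40)*(31/3))³ = (31/80)³ = 29791/512000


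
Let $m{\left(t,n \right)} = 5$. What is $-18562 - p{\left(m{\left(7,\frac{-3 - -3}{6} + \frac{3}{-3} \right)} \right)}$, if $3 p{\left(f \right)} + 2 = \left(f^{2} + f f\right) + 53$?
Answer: $- \frac{55787}{3} \approx -18596.0$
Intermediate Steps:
$p{\left(f \right)} = 17 + \frac{2 f^{2}}{3}$ ($p{\left(f \right)} = - \frac{2}{3} + \frac{\left(f^{2} + f f\right) + 53}{3} = - \frac{2}{3} + \frac{\left(f^{2} + f^{2}\right) + 53}{3} = - \frac{2}{3} + \frac{2 f^{2} + 53}{3} = - \frac{2}{3} + \frac{53 + 2 f^{2}}{3} = - \frac{2}{3} + \left(\frac{53}{3} + \frac{2 f^{2}}{3}\right) = 17 + \frac{2 f^{2}}{3}$)
$-18562 - p{\left(m{\left(7,\frac{-3 - -3}{6} + \frac{3}{-3} \right)} \right)} = -18562 - \left(17 + \frac{2 \cdot 5^{2}}{3}\right) = -18562 - \left(17 + \frac{2}{3} \cdot 25\right) = -18562 - \left(17 + \frac{50}{3}\right) = -18562 - \frac{101}{3} = - \frac{55787}{3}$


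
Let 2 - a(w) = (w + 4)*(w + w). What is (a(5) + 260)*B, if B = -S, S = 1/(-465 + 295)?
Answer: 86/85 ≈ 1.0118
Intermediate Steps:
a(w) = 2 - 2*w*(4 + w) (a(w) = 2 - (w + 4)*(w + w) = 2 - (4 + w)*2*w = 2 - 2*w*(4 + w))
S = -1/170 (S = 1/(-170) = -1/170 ≈ -0.0058824)
B = 1/170 (B = -1*(-1/170) = 1/170 ≈ 0.0058824)
(a(5) + 260)*B = ((2 - 8*5 - 2*5²) + 260)*(1/170) = ((2 - 40 - 2*25) + 260)*(1/170) = ((2 - 40 - 50) + 260)*(1/170) = (-88 + 260)*(1/170) = 172*(1/170) = 86/85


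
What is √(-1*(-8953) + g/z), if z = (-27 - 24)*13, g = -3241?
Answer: 2*√984402510/663 ≈ 94.646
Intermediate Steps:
z = -663 (z = -51*13 = -663)
√(-1*(-8953) + g/z) = √(-1*(-8953) - 3241/(-663)) = √(8953 - 3241*(-1/663)) = √(8953 + 3241/663) = √(5939080/663) = 2*√984402510/663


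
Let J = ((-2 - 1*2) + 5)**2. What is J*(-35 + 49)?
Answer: 14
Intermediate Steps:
J = 1 (J = ((-2 - 2) + 5)**2 = (-4 + 5)**2 = 1**2 = 1)
J*(-35 + 49) = 1*(-35 + 49) = 1*14 = 14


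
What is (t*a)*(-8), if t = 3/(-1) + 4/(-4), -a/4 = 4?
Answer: -512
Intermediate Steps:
a = -16 (a = -4*4 = -16)
t = -4 (t = 3*(-1) + 4*(-1/4) = -3 - 1 = -4)
(t*a)*(-8) = -4*(-16)*(-8) = 64*(-8) = -512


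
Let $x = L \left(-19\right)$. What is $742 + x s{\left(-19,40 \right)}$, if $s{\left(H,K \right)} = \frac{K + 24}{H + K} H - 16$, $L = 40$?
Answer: $\frac{1195102}{21} \approx 56910.0$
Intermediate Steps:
$s{\left(H,K \right)} = -16 + \frac{H \left(24 + K\right)}{H + K}$ ($s{\left(H,K \right)} = \frac{24 + K}{H + K} H - 16 = \frac{H \left(24 + K\right)}{H + K} - 16 = -16 + \frac{H \left(24 + K\right)}{H + K}$)
$x = -760$ ($x = 40 \left(-19\right) = -760$)
$742 + x s{\left(-19,40 \right)} = 742 - 760 \frac{\left(-16\right) 40 + 8 \left(-19\right) - 760}{-19 + 40} = 742 - 760 \frac{-640 - 152 - 760}{21} = 742 - 760 \cdot \frac{1}{21} \left(-1552\right) = 742 - - \frac{1179520}{21} = 742 + \frac{1179520}{21} = \frac{1195102}{21}$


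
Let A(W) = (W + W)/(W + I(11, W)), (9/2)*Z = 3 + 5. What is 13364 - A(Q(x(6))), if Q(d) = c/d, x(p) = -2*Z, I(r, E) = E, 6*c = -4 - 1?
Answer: 13363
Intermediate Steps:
c = -5/6 (c = (-4 - 1)/6 = (1/6)*(-5) = -5/6 ≈ -0.83333)
Z = 16/9 (Z = 2*(3 + 5)/9 = (2/9)*8 = 16/9 ≈ 1.7778)
x(p) = -32/9 (x(p) = -2*16/9 = -32/9)
Q(d) = -5/(6*d)
A(W) = 1 (A(W) = (W + W)/(W + W) = (2*W)/((2*W)) = (2*W)*(1/(2*W)) = 1)
13364 - A(Q(x(6))) = 13364 - 1*1 = 13364 - 1 = 13363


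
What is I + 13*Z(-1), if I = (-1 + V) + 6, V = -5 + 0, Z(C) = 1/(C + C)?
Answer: -13/2 ≈ -6.5000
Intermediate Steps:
Z(C) = 1/(2*C)
V = -5
I = 0 (I = (-1 - 5) + 6 = -6 + 6 = 0)
I + 13*Z(-1) = 0 + 13*((½)/(-1)) = 0 + 13*((½)*(-1)) = 0 + 13*(-½) = 0 - 13/2 = -13/2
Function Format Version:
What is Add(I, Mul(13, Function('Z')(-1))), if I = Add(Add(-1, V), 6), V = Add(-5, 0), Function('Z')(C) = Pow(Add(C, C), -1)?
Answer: Rational(-13, 2) ≈ -6.5000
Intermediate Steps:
Function('Z')(C) = Mul(Rational(1, 2), Pow(C, -1)) (Function('Z')(C) = Pow(Mul(2, C), -1) = Mul(Rational(1, 2), Pow(C, -1)))
V = -5
I = 0 (I = Add(Add(-1, -5), 6) = Add(-6, 6) = 0)
Add(I, Mul(13, Function('Z')(-1))) = Add(0, Mul(13, Mul(Rational(1, 2), Pow(-1, -1)))) = Add(0, Mul(13, Mul(Rational(1, 2), -1))) = Add(0, Mul(13, Rational(-1, 2))) = Add(0, Rational(-13, 2)) = Rational(-13, 2)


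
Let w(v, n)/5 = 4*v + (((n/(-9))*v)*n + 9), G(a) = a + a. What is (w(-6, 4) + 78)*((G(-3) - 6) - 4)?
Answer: -2704/3 ≈ -901.33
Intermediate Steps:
G(a) = 2*a
w(v, n) = 45 + 20*v - 5*v*n**2/9 (w(v, n) = 5*(4*v + (((n/(-9))*v)*n + 9)) = 5*(4*v + (((n*(-1/9))*v)*n + 9)) = 5*(4*v + (((-n/9)*v)*n + 9)) = 5*(4*v + ((-n*v/9)*n + 9)) = 5*(4*v + (-v*n**2/9 + 9)) = 5*(4*v + (9 - v*n**2/9)) = 5*(9 + 4*v - v*n**2/9) = 45 + 20*v - 5*v*n**2/9)
(w(-6, 4) + 78)*((G(-3) - 6) - 4) = ((45 + 20*(-6) - 5/9*(-6)*4**2) + 78)*((2*(-3) - 6) - 4) = ((45 - 120 - 5/9*(-6)*16) + 78)*((-6 - 6) - 4) = ((45 - 120 + 160/3) + 78)*(-12 - 4) = (-65/3 + 78)*(-16) = (169/3)*(-16) = -2704/3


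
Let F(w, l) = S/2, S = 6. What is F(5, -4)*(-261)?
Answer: -783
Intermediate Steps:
F(w, l) = 3 (F(w, l) = 6/2 = 6*(½) = 3)
F(5, -4)*(-261) = 3*(-261) = -783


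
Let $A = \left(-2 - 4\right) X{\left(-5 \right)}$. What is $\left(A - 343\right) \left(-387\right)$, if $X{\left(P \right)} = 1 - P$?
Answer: $146673$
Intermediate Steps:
$A = -36$ ($A = \left(-2 - 4\right) \left(1 - -5\right) = - 6 \left(1 + 5\right) = \left(-6\right) 6 = -36$)
$\left(A - 343\right) \left(-387\right) = \left(-36 - 343\right) \left(-387\right) = \left(-379\right) \left(-387\right) = 146673$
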